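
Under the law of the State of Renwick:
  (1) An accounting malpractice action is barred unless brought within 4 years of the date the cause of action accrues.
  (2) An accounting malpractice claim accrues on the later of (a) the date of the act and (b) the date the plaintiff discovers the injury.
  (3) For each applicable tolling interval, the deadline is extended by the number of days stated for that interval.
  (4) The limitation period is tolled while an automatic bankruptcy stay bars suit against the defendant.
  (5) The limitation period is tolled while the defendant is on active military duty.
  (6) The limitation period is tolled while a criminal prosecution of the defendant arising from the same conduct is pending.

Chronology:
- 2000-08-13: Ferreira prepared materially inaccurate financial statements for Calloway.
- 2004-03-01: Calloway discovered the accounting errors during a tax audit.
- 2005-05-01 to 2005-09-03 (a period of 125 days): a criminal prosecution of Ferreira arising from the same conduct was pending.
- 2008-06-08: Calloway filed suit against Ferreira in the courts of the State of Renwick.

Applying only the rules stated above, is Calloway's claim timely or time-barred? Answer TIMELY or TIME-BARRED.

TIMELY

Because discovery on 2004-03-01 post-dates the 2000-08-13 act, accrual under the later-of rule falls on 2004-03-01.
4 years from 2004-03-01 is 2008-03-01.
Because the pending criminal prosecution ran from 2005-05-01 to 2005-09-03, the deadline is extended by 125 days to 2008-07-04.
The 2008-06-08 filing precedes the 2008-07-04 deadline; the claim is timely.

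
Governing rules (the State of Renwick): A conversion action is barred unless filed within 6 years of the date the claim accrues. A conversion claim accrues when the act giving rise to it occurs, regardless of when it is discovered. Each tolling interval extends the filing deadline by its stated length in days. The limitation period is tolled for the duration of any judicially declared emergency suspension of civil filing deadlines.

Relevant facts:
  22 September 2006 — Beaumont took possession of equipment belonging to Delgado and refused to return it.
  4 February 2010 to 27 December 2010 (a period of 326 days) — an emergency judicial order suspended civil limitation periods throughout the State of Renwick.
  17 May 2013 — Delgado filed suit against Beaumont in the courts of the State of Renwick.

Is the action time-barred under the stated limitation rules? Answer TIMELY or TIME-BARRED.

The claim accrued on 22 September 2006, when the wrongful act occurred.
The untolled deadline — 6 years after 22 September 2006 — is 22 September 2012.
The emergency suspension of filing deadlines from 4 February 2010 to 27 December 2010 tolled the period for 326 days, extending the deadline to 14 August 2013.
The 17 May 2013 filing precedes the 14 August 2013 deadline; the claim is timely.

TIMELY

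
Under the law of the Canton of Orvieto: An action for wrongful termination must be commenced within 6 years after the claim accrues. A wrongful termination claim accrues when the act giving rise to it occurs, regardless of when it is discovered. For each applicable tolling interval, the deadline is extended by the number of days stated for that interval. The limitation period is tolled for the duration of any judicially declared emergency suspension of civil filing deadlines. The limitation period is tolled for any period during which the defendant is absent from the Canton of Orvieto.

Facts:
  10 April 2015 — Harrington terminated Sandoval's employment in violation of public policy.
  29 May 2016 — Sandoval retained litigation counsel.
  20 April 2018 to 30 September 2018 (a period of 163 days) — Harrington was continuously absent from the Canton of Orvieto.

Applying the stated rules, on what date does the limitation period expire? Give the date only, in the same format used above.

The limitation period began to run on 10 April 2015.
6 years from 10 April 2015 is 10 April 2021.
The period was tolled for 163 days by the defendant's absence from the jurisdiction (20 April 2018 to 30 September 2018), pushing the deadline to 20 September 2021.
Nothing else in the chronology tolls or restarts the period.

20 September 2021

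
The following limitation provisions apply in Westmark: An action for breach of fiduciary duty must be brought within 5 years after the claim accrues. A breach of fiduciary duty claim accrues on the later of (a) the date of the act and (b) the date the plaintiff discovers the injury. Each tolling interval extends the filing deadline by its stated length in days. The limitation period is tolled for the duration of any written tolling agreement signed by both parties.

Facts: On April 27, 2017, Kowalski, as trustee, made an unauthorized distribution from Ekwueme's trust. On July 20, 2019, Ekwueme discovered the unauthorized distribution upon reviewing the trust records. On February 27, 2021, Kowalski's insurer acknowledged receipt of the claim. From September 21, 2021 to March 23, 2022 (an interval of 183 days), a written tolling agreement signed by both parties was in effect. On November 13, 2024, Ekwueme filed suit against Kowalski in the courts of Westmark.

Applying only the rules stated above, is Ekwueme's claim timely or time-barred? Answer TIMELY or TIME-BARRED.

Because discovery on July 20, 2019 post-dates the April 27, 2017 act, accrual under the later-of rule falls on July 20, 2019.
Adding the 5 years base period to July 20, 2019 gives a deadline of July 20, 2024, before any tolling.
The period was tolled for 183 days by the written tolling agreement (September 21, 2021 to March 23, 2022), pushing the deadline to January 19, 2025.
None of the other events listed affects the running of the period under the stated rules.
Filing on November 13, 2024 beat the January 19, 2025 deadline — the action is timely.

TIMELY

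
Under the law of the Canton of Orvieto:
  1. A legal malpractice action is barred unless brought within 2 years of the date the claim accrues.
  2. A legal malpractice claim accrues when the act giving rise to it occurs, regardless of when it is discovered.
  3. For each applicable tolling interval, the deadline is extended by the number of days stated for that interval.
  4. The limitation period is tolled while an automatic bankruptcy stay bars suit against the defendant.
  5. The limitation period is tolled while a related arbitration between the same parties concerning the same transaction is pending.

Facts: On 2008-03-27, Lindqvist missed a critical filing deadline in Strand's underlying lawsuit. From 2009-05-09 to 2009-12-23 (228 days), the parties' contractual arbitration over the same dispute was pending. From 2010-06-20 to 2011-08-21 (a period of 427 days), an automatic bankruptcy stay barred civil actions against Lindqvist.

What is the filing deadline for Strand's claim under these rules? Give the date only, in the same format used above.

The claim accrued on 2008-03-27, when the wrongful act occurred.
2 years from 2008-03-27 is 2010-03-27.
The period was tolled for 228 days by the pending related arbitration (2009-05-09 to 2009-12-23), pushing the deadline to 2010-11-10.
The automatic bankruptcy stay from 2010-06-20 to 2011-08-21 tolled the period for 427 days, extending the deadline to 2012-01-11.

2012-01-11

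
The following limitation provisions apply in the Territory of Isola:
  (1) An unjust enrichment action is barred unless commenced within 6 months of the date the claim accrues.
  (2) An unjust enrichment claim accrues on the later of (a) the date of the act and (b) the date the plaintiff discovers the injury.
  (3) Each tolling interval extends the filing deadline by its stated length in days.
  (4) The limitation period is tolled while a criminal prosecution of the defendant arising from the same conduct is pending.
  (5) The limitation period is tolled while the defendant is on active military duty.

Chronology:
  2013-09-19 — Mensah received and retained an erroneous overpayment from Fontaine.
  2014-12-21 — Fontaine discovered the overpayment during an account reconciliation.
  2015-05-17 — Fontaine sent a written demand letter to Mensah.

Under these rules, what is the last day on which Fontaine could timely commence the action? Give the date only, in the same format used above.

2015-06-21

The claim accrued on 2014-12-21 — the later of the 2013-09-19 act and the 2014-12-21 discovery.
Adding the 6 months base period to 2014-12-21 gives a deadline of 2015-06-21, before any tolling.
Nothing else in the chronology tolls or restarts the period.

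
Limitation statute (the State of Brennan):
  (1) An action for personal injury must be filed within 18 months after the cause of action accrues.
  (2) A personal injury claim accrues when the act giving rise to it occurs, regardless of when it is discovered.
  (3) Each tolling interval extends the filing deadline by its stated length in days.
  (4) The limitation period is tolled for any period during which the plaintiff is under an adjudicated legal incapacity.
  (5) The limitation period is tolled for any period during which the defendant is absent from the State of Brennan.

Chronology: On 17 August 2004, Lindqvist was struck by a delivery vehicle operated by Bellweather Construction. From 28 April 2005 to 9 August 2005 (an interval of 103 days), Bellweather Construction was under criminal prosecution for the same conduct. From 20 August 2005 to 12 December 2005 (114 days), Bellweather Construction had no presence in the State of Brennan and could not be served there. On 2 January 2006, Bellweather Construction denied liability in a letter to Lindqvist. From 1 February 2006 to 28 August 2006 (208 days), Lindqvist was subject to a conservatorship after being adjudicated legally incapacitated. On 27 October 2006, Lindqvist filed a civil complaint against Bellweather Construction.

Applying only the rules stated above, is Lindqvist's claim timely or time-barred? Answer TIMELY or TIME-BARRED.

The cause of action accrued on 17 August 2004, the date of the act.
The untolled deadline — 18 months after 17 August 2004 — is 17 February 2006.
Because the defendant's absence from the jurisdiction ran from 20 August 2005 to 12 December 2005, the deadline is extended by 114 days to 11 June 2006.
Because the plaintiff's legal incapacity ran from 1 February 2006 to 28 August 2006, the deadline is extended by 208 days to 5 January 2007.
The pending criminal prosecution from 28 April 2005 to 9 August 2005 does not toll the period, because no stated rule makes a criminal prosecution a tolling event.
The other events in the timeline have no effect on the limitation period under the stated rules.
Filing on 27 October 2006 beat the 5 January 2007 deadline — the action is timely.

TIMELY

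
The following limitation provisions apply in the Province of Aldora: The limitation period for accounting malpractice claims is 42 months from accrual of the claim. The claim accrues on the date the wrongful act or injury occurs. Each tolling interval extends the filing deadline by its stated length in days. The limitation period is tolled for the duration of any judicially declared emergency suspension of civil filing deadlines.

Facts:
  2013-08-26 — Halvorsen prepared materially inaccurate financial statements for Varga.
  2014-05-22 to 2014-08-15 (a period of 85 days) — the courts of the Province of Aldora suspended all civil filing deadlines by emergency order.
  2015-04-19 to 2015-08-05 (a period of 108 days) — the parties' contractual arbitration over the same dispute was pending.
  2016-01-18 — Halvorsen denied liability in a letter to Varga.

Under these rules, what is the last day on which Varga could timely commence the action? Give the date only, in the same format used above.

The claim accrued on 2013-08-26, when the wrongful act occurred.
The untolled deadline — 42 months after 2013-08-26 — is 2017-02-26.
Because the emergency suspension of filing deadlines ran from 2014-05-22 to 2014-08-15, the deadline is extended by 85 days to 2017-05-22.
No stated provision tolls the period for a pending arbitration, so the interval from 2015-04-19 to 2015-08-05 has no effect on the deadline.
None of the other events listed affects the running of the period under the stated rules.

2017-05-22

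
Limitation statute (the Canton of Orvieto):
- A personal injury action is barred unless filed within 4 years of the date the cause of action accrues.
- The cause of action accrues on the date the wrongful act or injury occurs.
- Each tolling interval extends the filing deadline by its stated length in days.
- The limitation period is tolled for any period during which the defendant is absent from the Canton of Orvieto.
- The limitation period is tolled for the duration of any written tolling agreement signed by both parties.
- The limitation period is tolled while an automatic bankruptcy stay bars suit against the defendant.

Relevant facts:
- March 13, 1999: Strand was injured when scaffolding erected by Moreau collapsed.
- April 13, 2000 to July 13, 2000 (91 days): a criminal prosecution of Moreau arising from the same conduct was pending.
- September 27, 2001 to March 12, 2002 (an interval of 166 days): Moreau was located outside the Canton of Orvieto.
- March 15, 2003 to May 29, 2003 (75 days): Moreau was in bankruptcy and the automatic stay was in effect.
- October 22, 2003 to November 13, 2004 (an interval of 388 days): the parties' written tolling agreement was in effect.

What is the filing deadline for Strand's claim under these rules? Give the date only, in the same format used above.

The claim accrued on March 13, 1999, when the wrongful act occurred.
The untolled deadline — 4 years after March 13, 1999 — is March 13, 2003.
The defendant's absence from the jurisdiction from September 27, 2001 to March 12, 2002 tolled the period for 166 days, extending the deadline to August 26, 2003.
The automatic bankruptcy stay from March 15, 2003 to May 29, 2003 tolled the period for 75 days, extending the deadline to November 9, 2003.
The period was tolled for 388 days by the written tolling agreement (October 22, 2003 to November 13, 2004), pushing the deadline to December 1, 2004.
No stated provision tolls the period for a criminal prosecution, so the interval from April 13, 2000 to July 13, 2000 has no effect on the deadline.

December 1, 2004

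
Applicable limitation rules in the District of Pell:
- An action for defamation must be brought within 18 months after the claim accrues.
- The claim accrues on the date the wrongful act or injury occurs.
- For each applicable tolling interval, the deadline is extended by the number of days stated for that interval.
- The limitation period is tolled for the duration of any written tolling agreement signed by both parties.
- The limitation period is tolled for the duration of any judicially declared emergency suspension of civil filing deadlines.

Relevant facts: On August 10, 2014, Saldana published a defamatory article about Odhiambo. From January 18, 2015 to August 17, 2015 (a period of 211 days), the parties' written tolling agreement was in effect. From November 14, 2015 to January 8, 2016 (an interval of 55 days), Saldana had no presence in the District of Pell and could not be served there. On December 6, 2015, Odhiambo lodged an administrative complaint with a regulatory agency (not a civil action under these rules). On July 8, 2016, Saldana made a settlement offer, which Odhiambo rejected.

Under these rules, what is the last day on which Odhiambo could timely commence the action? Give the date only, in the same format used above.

September 8, 2016

The claim accrued on August 10, 2014, when the wrongful act occurred.
18 months from August 10, 2014 is February 10, 2016.
The period was tolled for 211 days by the written tolling agreement (January 18, 2015 to August 17, 2015), pushing the deadline to September 8, 2016.
No stated provision tolls the period for the defendant's absence, so the interval from November 14, 2015 to January 8, 2016 has no effect on the deadline.
None of the other events listed affects the running of the period under the stated rules.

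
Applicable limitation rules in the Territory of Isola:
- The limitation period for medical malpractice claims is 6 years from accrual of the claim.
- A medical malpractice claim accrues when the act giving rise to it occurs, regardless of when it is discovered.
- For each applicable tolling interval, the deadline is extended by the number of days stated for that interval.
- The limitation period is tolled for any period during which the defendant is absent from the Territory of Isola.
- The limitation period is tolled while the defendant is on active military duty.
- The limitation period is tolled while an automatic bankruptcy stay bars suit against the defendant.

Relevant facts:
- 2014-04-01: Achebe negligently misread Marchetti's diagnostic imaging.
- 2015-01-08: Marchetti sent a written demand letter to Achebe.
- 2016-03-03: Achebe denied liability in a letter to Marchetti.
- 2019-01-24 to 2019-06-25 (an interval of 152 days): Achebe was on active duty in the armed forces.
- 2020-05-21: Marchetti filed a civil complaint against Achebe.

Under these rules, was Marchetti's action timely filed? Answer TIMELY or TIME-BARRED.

TIMELY

The claim accrued on 2014-04-01, the date of the act.
6 years from 2014-04-01 is 2020-04-01.
The defendant's active military service from 2019-01-24 to 2019-06-25 tolled the period for 152 days, extending the deadline to 2020-08-31.
None of the other events listed affects the running of the period under the stated rules.
Marchetti filed on 2020-05-21, before the 2020-08-31 deadline, so the action is timely.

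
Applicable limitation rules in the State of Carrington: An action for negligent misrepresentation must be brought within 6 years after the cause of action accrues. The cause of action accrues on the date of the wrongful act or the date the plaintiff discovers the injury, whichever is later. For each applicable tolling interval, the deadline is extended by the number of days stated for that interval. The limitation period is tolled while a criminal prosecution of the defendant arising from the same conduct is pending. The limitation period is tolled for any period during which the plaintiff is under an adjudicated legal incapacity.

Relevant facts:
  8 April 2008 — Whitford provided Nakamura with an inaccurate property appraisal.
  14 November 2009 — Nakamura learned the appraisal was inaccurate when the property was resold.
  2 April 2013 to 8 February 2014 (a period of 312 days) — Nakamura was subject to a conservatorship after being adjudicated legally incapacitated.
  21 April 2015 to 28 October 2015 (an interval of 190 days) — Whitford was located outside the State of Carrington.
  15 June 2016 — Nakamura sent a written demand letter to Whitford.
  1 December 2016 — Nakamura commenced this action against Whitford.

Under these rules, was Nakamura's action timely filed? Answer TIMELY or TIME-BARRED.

TIME-BARRED

Taking the later of the act (8 April 2008) and discovery (14 November 2009), the claim accrued on 14 November 2009.
6 years from 14 November 2009 is 14 November 2015.
The plaintiff's legal incapacity from 2 April 2013 to 8 February 2014 tolled the period for 312 days, extending the deadline to 21 September 2016.
The defendant's absence from the jurisdiction from 21 April 2015 to 28 October 2015 does not toll the period, because no stated rule makes the defendant's absence a tolling event.
The other events in the timeline have no effect on the limitation period under the stated rules.
Filing on 1 December 2016 missed the 21 September 2016 deadline — the action is time-barred.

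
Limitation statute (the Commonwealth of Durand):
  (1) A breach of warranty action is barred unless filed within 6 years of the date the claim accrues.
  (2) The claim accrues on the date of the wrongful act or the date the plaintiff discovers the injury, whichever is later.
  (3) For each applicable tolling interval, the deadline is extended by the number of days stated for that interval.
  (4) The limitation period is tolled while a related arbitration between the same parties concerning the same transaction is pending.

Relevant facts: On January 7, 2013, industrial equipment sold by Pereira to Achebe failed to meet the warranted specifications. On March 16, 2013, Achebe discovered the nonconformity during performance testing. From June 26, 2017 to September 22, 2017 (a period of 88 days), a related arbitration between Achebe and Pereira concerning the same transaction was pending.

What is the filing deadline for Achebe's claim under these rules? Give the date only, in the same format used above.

June 12, 2019

Taking the later of the act (January 7, 2013) and discovery (March 16, 2013), the claim accrued on March 16, 2013.
The untolled deadline — 6 years after March 16, 2013 — is March 16, 2019.
The pending related arbitration from June 26, 2017 to September 22, 2017 tolled the period for 88 days, extending the deadline to June 12, 2019.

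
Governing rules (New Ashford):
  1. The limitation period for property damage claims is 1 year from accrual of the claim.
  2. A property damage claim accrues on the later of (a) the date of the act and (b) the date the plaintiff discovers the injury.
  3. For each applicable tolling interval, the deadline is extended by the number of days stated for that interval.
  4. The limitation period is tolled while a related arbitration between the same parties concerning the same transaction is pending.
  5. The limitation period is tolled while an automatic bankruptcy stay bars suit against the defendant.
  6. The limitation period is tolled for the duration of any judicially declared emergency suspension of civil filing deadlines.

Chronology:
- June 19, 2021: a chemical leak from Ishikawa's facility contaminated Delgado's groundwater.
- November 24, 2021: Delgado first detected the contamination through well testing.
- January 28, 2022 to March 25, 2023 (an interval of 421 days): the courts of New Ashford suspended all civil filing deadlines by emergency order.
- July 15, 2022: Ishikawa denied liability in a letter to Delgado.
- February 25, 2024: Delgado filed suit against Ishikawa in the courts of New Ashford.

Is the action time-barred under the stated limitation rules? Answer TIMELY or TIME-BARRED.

TIME-BARRED

The claim accrued on November 24, 2021 — the later of the June 19, 2021 act and the November 24, 2021 discovery.
1 year from November 24, 2021 is November 24, 2022.
The period was tolled for 421 days by the emergency suspension of filing deadlines (January 28, 2022 to March 25, 2023), pushing the deadline to January 19, 2024.
Nothing else in the chronology tolls or restarts the period.
Filing on February 25, 2024 missed the January 19, 2024 deadline — the action is time-barred.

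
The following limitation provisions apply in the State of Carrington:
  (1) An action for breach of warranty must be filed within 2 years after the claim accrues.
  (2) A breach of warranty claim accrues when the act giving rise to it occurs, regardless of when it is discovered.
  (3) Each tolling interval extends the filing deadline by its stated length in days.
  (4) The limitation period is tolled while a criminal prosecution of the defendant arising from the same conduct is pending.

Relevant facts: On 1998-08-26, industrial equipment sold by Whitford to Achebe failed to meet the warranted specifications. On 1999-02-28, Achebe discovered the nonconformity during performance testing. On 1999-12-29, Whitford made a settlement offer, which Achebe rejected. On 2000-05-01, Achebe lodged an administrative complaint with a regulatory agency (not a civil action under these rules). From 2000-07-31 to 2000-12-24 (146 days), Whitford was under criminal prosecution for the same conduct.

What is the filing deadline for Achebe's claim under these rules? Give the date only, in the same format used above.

Accrual is governed by the date of the act, so the period began to run on 1998-08-26; the later discovery on 1999-02-28 is irrelevant under the stated rule.
The untolled deadline — 2 years after 1998-08-26 — is 2000-08-26.
The pending criminal prosecution from 2000-07-31 to 2000-12-24 tolled the period for 146 days, extending the deadline to 2001-01-19.
None of the other events listed affects the running of the period under the stated rules.

2001-01-19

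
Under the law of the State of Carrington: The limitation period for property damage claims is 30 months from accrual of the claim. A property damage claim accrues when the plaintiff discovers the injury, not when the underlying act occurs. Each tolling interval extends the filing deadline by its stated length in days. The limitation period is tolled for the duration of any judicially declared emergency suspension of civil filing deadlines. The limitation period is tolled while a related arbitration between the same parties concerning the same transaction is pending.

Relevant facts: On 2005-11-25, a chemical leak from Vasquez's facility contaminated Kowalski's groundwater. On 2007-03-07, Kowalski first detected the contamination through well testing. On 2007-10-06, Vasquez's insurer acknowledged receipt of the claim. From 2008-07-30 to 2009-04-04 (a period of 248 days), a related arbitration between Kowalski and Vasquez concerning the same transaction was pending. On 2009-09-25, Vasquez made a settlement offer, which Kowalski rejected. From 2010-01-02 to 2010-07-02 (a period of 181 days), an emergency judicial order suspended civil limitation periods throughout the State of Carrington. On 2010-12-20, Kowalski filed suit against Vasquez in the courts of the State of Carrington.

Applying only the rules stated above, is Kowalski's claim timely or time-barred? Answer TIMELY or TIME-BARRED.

TIME-BARRED

The claim did not accrue until Kowalski discovered the injury on 2007-03-07; the 2005-11-25 act date does not start the clock under the stated rule.
Adding the 30 months base period to 2007-03-07 gives a deadline of 2009-09-07, before any tolling.
Because the pending related arbitration ran from 2008-07-30 to 2009-04-04, the deadline is extended by 248 days to 2010-05-13.
The emergency suspension of filing deadlines from 2010-01-02 to 2010-07-02 tolled the period for 181 days, extending the deadline to 2010-11-10.
Nothing else in the chronology tolls or restarts the period.
Filing on 2010-12-20 missed the 2010-11-10 deadline — the action is time-barred.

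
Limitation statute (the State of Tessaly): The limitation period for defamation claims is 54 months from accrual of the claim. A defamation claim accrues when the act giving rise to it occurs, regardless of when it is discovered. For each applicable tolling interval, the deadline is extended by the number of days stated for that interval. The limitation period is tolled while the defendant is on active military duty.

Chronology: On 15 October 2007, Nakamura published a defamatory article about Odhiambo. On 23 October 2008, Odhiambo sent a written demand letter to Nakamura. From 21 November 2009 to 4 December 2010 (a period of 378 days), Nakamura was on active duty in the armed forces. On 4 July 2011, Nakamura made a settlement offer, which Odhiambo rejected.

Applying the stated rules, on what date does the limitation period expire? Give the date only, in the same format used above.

28 April 2013

The claim accrued on 15 October 2007, the date of the act.
54 months from 15 October 2007 is 15 April 2012.
The defendant's active military service from 21 November 2009 to 4 December 2010 tolled the period for 378 days, extending the deadline to 28 April 2013.
None of the other events listed affects the running of the period under the stated rules.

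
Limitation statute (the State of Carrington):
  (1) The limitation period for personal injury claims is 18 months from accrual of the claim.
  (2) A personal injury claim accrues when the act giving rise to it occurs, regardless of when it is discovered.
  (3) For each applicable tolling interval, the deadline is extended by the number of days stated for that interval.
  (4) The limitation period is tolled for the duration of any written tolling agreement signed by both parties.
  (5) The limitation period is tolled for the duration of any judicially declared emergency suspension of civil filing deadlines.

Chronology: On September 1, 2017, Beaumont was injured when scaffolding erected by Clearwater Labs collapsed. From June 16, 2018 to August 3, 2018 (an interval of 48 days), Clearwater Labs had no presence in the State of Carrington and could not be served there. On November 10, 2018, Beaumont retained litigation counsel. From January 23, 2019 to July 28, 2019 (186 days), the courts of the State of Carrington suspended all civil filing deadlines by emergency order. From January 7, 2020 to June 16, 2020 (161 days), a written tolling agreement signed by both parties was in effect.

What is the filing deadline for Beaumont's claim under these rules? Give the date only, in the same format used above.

The limitation period began to run on September 1, 2017.
The untolled deadline — 18 months after September 1, 2017 — is March 1, 2019.
The emergency suspension of filing deadlines from January 23, 2019 to July 28, 2019 tolled the period for 186 days, extending the deadline to September 3, 2019.
The written tolling agreement from January 7, 2020 to June 16, 2020 began after the period had already run on September 3, 2019, so it has no tolling effect.
No stated provision tolls the period for the defendant's absence, so the interval from June 16, 2018 to August 3, 2018 has no effect on the deadline.
None of the other events listed affects the running of the period under the stated rules.

September 3, 2019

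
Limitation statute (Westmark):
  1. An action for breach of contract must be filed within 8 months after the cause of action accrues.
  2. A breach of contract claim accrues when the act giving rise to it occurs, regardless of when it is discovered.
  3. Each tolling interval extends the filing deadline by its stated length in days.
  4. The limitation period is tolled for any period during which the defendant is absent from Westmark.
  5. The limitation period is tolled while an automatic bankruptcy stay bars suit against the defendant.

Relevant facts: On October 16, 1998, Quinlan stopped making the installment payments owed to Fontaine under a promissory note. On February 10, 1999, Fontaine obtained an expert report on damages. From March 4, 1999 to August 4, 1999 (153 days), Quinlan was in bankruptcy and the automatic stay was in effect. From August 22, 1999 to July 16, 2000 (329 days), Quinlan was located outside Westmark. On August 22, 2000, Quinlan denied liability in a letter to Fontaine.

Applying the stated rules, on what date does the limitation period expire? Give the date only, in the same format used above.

October 10, 2000

The claim accrued on October 16, 1998, when the wrongful act occurred.
Adding the 8 months base period to October 16, 1998 gives a deadline of June 16, 1999, before any tolling.
Because the automatic bankruptcy stay ran from March 4, 1999 to August 4, 1999, the deadline is extended by 153 days to November 16, 1999.
The defendant's absence from the jurisdiction from August 22, 1999 to July 16, 2000 tolled the period for 329 days, extending the deadline to October 10, 2000.
Nothing else in the chronology tolls or restarts the period.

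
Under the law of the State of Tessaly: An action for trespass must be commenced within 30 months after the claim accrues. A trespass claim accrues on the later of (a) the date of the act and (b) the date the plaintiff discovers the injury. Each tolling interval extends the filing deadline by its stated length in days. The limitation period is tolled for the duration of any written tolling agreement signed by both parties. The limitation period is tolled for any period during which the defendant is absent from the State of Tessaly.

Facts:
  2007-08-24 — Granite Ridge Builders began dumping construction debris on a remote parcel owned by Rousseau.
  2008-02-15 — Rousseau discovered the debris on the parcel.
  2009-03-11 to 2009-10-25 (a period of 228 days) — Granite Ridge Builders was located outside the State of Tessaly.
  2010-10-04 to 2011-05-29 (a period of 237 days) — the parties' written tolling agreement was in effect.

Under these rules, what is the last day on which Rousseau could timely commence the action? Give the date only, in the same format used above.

2011-11-23

Because discovery on 2008-02-15 post-dates the 2007-08-24 act, accrual under the later-of rule falls on 2008-02-15.
30 months from 2008-02-15 is 2010-08-15.
Because the defendant's absence from the jurisdiction ran from 2009-03-11 to 2009-10-25, the deadline is extended by 228 days to 2011-03-31.
Because the written tolling agreement ran from 2010-10-04 to 2011-05-29, the deadline is extended by 237 days to 2011-11-23.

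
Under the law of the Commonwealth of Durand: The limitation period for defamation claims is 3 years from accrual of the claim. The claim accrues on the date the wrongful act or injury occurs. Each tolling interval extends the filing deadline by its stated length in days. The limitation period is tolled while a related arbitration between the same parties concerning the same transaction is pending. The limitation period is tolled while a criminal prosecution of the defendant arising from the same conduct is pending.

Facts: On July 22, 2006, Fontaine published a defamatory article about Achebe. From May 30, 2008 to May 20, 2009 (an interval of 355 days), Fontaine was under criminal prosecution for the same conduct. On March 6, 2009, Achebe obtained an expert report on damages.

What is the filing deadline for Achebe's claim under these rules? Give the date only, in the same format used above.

July 12, 2010

The claim accrued on July 22, 2006, when the wrongful act occurred.
Adding the 3 years base period to July 22, 2006 gives a deadline of July 22, 2009, before any tolling.
The pending criminal prosecution from May 30, 2008 to May 20, 2009 tolled the period for 355 days, extending the deadline to July 12, 2010.
None of the other events listed affects the running of the period under the stated rules.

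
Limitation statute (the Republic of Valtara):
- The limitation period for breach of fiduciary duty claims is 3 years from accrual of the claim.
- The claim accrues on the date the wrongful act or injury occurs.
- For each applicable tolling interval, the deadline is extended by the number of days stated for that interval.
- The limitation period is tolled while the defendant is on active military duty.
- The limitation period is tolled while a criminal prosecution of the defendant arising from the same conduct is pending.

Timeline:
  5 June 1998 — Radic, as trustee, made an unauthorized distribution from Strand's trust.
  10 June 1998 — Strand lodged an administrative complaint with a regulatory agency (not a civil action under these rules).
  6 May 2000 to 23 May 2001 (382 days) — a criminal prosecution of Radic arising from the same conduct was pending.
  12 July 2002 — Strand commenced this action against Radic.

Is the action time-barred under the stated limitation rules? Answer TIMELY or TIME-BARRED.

The claim accrued on 5 June 1998, when the wrongful act occurred.
Adding the 3 years base period to 5 June 1998 gives a deadline of 5 June 2001, before any tolling.
Because the pending criminal prosecution ran from 6 May 2000 to 23 May 2001, the deadline is extended by 382 days to 22 June 2002.
The other events in the timeline have no effect on the limitation period under the stated rules.
Filing on 12 July 2002 missed the 22 June 2002 deadline — the action is time-barred.

TIME-BARRED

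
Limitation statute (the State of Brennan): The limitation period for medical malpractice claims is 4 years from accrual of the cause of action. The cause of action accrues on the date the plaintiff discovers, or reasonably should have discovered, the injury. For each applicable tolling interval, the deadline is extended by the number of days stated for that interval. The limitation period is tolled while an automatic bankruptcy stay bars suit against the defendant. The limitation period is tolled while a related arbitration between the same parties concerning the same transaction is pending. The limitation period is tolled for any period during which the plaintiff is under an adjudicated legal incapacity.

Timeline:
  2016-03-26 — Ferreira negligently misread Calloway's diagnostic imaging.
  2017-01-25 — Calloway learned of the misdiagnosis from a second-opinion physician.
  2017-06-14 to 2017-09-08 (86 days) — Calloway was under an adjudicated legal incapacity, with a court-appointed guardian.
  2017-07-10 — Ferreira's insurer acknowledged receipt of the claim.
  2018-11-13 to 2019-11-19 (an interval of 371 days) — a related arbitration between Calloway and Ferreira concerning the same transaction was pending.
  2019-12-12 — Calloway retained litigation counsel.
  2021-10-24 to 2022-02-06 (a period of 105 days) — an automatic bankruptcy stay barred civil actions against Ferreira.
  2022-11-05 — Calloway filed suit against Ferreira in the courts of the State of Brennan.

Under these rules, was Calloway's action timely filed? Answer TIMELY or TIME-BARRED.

The claim did not accrue until Calloway discovered the injury on 2017-01-25; the 2016-03-26 act date does not start the clock under the stated rule.
4 years from 2017-01-25 is 2021-01-25.
The period was tolled for 86 days by the plaintiff's legal incapacity (2017-06-14 to 2017-09-08), pushing the deadline to 2021-04-21.
Because the pending related arbitration ran from 2018-11-13 to 2019-11-19, the deadline is extended by 371 days to 2022-04-27.
Because the automatic bankruptcy stay ran from 2021-10-24 to 2022-02-06, the deadline is extended by 105 days to 2022-08-10.
The other events in the timeline have no effect on the limitation period under the stated rules.
The 2022-11-05 filing falls after the 2022-08-10 deadline; the claim is time-barred.

TIME-BARRED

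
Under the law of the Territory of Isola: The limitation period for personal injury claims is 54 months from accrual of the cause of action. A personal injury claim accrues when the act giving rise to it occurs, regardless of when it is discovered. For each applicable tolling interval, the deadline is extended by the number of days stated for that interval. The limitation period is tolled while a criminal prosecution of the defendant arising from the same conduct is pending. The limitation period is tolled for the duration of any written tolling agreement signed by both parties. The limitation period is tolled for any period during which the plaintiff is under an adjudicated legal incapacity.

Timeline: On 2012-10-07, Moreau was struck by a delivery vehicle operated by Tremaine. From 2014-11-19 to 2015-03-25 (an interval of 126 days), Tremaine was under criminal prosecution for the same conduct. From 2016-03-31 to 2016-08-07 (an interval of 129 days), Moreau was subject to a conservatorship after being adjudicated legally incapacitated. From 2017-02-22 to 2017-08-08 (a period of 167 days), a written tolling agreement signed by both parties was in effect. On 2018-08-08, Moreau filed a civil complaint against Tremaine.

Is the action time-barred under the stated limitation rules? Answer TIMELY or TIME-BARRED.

TIME-BARRED

The limitation period began to run on 2012-10-07.
The untolled deadline — 54 months after 2012-10-07 — is 2017-04-07.
The period was tolled for 126 days by the pending criminal prosecution (2014-11-19 to 2015-03-25), pushing the deadline to 2017-08-11.
The period was tolled for 129 days by the plaintiff's legal incapacity (2016-03-31 to 2016-08-07), pushing the deadline to 2017-12-18.
Because the written tolling agreement ran from 2017-02-22 to 2017-08-08, the deadline is extended by 167 days to 2018-06-03.
Moreau filed on 2018-08-08, after the 2018-06-03 deadline, so the action is time-barred.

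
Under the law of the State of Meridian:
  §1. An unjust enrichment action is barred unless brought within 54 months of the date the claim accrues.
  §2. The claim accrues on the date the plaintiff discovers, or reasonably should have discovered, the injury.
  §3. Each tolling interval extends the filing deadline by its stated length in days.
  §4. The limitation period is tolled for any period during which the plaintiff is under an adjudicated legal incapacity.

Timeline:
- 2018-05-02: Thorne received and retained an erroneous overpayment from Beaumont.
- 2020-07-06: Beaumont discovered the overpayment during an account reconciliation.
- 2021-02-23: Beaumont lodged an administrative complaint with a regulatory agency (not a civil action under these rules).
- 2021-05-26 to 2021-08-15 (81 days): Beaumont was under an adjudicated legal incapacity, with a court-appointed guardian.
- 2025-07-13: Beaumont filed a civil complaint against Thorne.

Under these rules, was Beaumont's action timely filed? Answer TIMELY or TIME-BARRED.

The claim did not accrue until Beaumont discovered the injury on 2020-07-06; the 2018-05-02 act date does not start the clock under the stated rule.
Adding the 54 months base period to 2020-07-06 gives a deadline of 2025-01-06, before any tolling.
The period was tolled for 81 days by the plaintiff's legal incapacity (2021-05-26 to 2021-08-15), pushing the deadline to 2025-03-28.
Nothing else in the chronology tolls or restarts the period.
Beaumont filed on 2025-07-13, after the 2025-03-28 deadline, so the action is time-barred.

TIME-BARRED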